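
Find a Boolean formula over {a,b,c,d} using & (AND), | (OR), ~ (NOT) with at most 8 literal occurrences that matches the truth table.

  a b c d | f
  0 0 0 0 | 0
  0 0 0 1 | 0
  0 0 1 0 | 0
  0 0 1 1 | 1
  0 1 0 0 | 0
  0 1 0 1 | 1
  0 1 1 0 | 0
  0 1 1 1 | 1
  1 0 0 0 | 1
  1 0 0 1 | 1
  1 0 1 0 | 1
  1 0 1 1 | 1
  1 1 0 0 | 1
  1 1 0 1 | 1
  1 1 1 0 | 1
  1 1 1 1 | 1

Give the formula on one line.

(a | ((d & ~a) & ((b | ~d) | c)))

  ~a = 1111111100000000
  (d & ~a) = 0101010100000000
  ~d = 1010101010101010
  (b | ~d) = 1010111110101111
  ((b | ~d) | c) = 1011111110111111
  ((d & ~a) & ((b | ~d) | c)) = 0001010100000000
  (a | ((d & ~a) & ((b | ~d) | c))) = 0001010111111111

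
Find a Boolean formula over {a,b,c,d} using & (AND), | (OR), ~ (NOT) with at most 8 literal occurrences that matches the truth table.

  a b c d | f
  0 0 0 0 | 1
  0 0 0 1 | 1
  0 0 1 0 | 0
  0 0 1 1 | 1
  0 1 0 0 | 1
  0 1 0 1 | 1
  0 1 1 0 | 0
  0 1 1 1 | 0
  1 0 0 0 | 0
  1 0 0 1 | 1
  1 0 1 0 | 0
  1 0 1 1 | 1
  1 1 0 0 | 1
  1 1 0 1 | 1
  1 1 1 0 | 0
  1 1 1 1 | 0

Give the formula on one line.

  ~a = 1111111100000000
  ~b = 1111000011110000
  (~a & ~b) = 1111000000000000
  (b | (~a & ~b)) = 1111111100001111
  ((b | (~a & ~b)) | c) = 1111111100111111
  ~c = 1100110011001100
  (((b | (~a & ~b)) | c) & ~c) = 1100110000001100
  (d & ~b) = 0101000001010000
  ((((b | (~a & ~b)) | c) & ~c) | (d & ~b)) = 1101110001011100

((((b | (~a & ~b)) | c) & ~c) | (d & ~b))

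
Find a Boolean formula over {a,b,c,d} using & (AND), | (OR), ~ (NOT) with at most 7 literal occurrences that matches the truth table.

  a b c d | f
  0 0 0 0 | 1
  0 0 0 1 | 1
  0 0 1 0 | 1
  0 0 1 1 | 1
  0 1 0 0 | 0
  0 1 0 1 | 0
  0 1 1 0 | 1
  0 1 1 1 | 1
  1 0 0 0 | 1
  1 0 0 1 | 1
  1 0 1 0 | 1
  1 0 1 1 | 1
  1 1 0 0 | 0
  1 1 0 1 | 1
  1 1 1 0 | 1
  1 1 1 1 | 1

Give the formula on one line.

  (c & b) = 0000001100000011
  (a & b) = 0000000000001111
  ((a & b) & d) = 0000000000000101
  ~b = 1111000011110000
  (((a & b) & d) | ~b) = 1111000011110101
  ((c & b) | (((a & b) & d) | ~b)) = 1111001111110111

((c & b) | (((a & b) & d) | ~b))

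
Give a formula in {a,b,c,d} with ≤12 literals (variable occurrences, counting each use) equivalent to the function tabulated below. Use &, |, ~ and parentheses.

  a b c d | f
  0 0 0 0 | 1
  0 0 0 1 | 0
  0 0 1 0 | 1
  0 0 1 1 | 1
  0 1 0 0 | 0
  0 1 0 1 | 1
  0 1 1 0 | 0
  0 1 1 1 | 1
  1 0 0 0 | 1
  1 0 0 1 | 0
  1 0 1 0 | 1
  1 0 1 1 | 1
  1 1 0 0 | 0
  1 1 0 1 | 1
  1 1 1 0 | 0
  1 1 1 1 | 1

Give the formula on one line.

  ~b = 1111000011110000
  (d | ~b) = 1111010111110101
  (d & b) = 0000010100000101
  (a & (d & b)) = 0000000000000101
  ~d = 1010101010101010
  (~d | c) = 1011101110111011
  ((a & (d & b)) | (~d | c)) = 1011101110111111
  (b | c) = 0011111100111111
  (((a & (d & b)) | (~d | c)) | (b | c)) = 1011111110111111
  ((d | ~b) & (((a & (d & b)) | (~d | c)) | (b | c))) = 1011010110110101

((d | ~b) & (((a & (d & b)) | (~d | c)) | (b | c)))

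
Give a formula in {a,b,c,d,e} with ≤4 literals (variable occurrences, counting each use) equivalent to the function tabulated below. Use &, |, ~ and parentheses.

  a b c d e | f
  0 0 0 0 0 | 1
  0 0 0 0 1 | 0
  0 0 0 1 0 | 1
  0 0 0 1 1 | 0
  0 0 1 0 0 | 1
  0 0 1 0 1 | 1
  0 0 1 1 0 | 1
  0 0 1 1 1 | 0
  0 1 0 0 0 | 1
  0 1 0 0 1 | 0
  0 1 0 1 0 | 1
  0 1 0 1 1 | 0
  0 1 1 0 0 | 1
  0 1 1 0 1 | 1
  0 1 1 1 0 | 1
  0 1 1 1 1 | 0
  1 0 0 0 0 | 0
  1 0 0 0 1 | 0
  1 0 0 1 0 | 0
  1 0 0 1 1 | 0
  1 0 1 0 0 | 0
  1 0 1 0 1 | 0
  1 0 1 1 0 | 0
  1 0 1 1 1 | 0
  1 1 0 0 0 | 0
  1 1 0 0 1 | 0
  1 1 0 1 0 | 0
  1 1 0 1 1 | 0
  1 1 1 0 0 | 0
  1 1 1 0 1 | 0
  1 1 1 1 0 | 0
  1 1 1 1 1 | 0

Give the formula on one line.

  ~a = 11111111111111110000000000000000
  ~d = 11001100110011001100110011001100
  (c & ~d) = 00001100000011000000110000001100
  ~e = 10101010101010101010101010101010
  ((c & ~d) | ~e) = 10101110101011101010111010101110
  (~a & ((c & ~d) | ~e)) = 10101110101011100000000000000000

(~a & ((c & ~d) | ~e))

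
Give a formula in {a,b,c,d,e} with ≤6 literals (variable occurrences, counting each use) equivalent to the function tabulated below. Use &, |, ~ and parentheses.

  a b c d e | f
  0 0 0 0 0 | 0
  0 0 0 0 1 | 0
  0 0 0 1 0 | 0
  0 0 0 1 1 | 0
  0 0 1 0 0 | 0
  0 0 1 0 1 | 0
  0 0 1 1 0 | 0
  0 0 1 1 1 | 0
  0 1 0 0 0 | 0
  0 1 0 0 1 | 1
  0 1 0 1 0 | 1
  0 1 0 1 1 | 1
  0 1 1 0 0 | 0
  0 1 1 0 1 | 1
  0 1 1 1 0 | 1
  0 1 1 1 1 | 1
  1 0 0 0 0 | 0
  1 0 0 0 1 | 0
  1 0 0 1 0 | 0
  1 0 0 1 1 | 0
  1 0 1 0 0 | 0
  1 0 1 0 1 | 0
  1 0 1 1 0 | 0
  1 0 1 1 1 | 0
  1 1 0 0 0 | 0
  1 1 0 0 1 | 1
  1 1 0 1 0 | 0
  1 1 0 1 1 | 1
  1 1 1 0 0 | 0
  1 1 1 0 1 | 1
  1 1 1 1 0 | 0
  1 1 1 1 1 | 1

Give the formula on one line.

  ~a = 11111111111111110000000000000000
  (d & ~a) = 00110011001100110000000000000000
  ((d & ~a) | e) = 01110111011101110101010101010101
  (((d & ~a) | e) & b) = 00000000011101110000000001010101

(((d & ~a) | e) & b)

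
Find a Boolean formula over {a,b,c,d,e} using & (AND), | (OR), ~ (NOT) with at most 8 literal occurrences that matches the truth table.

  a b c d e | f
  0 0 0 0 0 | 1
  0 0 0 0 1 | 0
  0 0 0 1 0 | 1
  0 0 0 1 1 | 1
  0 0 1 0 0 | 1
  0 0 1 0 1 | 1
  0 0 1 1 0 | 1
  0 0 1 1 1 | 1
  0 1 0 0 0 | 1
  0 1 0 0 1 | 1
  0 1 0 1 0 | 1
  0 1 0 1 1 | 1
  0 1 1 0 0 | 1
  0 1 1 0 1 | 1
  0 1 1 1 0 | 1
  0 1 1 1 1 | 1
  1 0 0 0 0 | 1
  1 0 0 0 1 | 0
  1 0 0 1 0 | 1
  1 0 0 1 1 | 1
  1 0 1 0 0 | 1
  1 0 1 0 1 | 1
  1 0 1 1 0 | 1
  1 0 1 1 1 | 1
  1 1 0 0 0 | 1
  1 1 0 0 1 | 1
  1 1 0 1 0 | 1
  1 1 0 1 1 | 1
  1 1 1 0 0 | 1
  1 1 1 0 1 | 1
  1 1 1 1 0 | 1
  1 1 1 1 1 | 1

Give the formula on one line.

  (b | d) = 00110011111111110011001111111111
  (c | (b | d)) = 00111111111111110011111111111111
  ~d = 11001100110011001100110011001100
  (~d | b) = 11001100111111111100110011111111
  ~e = 10101010101010101010101010101010
  ((~d | b) & ~e) = 10001000101010101000100010101010
  ((c | (b | d)) | ((~d | b) & ~e)) = 10111111111111111011111111111111

((c | (b | d)) | ((~d | b) & ~e))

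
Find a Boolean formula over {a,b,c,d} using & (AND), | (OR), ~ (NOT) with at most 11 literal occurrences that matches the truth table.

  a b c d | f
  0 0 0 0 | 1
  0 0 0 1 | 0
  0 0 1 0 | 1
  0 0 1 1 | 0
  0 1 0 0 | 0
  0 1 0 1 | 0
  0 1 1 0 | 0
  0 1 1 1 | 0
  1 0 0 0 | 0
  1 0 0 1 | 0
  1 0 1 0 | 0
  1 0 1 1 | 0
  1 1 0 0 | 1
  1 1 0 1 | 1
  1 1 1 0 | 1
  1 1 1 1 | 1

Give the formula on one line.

((a | (~b & (~a | c))) & (((b | ~a) & ~d) | (b & d)))

  ~b = 1111000011110000
  ~a = 1111111100000000
  (~a | c) = 1111111100110011
  (~b & (~a | c)) = 1111000000110000
  (a | (~b & (~a | c))) = 1111000011111111
  (b | ~a) = 1111111100001111
  ~d = 1010101010101010
  ((b | ~a) & ~d) = 1010101000001010
  (b & d) = 0000010100000101
  (((b | ~a) & ~d) | (b & d)) = 1010111100001111
  ((a | (~b & (~a | c))) & (((b | ~a) & ~d) | (b & d))) = 1010000000001111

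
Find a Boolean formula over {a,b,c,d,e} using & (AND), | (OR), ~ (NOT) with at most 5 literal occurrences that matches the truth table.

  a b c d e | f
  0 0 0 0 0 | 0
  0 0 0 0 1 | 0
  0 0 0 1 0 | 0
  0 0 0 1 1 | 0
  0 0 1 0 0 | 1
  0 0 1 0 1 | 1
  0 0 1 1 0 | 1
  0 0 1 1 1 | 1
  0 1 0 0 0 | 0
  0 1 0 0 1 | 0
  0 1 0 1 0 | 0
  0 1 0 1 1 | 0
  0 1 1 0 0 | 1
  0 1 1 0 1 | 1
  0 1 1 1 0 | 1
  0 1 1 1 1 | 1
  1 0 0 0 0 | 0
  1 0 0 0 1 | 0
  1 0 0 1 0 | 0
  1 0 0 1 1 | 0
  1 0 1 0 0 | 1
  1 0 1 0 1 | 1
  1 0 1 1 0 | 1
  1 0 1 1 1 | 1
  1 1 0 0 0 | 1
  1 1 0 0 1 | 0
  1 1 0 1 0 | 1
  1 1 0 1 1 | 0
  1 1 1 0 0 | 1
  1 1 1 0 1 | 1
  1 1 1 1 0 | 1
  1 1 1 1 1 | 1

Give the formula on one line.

  (a & b) = 00000000000000000000000011111111
  ~e = 10101010101010101010101010101010
  ((a & b) & ~e) = 00000000000000000000000010101010
  (c | ((a & b) & ~e)) = 00001111000011110000111110101111

(c | ((a & b) & ~e))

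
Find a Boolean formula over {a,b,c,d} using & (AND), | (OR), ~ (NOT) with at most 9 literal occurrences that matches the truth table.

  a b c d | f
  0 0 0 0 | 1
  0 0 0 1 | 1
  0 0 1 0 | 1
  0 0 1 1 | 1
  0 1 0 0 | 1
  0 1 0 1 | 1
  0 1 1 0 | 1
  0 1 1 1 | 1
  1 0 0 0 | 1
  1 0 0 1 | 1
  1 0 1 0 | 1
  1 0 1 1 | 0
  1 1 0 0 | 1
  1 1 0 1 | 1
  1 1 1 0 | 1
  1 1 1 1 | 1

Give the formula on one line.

(((b | (~a | ~d)) & (a | ~b)) | (~a | ~c))

  ~a = 1111111100000000
  ~d = 1010101010101010
  (~a | ~d) = 1111111110101010
  (b | (~a | ~d)) = 1111111110101111
  ~b = 1111000011110000
  (a | ~b) = 1111000011111111
  ((b | (~a | ~d)) & (a | ~b)) = 1111000010101111
  ~c = 1100110011001100
  (~a | ~c) = 1111111111001100
  (((b | (~a | ~d)) & (a | ~b)) | (~a | ~c)) = 1111111111101111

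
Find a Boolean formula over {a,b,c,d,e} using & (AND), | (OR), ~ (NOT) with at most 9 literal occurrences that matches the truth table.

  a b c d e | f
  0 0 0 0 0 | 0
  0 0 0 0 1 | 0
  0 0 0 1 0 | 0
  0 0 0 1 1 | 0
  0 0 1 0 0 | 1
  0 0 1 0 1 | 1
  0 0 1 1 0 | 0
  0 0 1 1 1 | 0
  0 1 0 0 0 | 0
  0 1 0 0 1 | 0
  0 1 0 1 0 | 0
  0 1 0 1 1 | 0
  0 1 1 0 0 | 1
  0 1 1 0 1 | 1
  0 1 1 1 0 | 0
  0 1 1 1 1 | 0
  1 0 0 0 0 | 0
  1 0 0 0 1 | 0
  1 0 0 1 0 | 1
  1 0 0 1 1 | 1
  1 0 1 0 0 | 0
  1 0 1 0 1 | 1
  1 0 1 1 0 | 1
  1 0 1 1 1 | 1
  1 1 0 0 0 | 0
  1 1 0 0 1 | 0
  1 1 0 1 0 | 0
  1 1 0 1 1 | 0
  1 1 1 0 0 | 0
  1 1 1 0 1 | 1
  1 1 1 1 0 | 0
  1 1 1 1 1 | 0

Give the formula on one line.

  ~b = 11111111000000001111111100000000
  ~a = 11111111111111110000000000000000
  (~a | d) = 11111111111111110011001100110011
  ((~a | d) & a) = 00000000000000000011001100110011
  (~b & ((~a | d) & a)) = 00000000000000000011001100000000
  (~a | e) = 11111111111111110101010101010101
  ~d = 11001100110011001100110011001100
  (~d & c) = 00001100000011000000110000001100
  ((~a | e) & (~d & c)) = 00001100000011000000010000000100
  ((~b & ((~a | d) & a)) | ((~a | e) & (~d & c))) = 00001100000011000011011100000100

((~b & ((~a | d) & a)) | ((~a | e) & (~d & c)))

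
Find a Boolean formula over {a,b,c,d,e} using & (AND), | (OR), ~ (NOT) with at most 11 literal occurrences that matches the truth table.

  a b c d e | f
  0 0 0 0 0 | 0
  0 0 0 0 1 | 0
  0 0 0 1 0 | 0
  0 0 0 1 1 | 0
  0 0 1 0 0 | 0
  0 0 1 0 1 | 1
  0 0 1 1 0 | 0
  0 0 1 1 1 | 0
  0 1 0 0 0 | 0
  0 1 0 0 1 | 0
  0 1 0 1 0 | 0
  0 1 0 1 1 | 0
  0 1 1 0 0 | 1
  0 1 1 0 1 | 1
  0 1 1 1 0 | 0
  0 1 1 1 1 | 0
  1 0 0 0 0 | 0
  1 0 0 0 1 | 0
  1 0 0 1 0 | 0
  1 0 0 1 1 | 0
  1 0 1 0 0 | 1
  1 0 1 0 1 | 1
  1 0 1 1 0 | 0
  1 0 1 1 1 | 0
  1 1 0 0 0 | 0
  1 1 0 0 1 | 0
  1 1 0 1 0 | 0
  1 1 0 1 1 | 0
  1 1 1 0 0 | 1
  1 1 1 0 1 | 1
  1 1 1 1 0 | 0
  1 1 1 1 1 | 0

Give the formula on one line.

  ~c = 11110000111100001111000011110000
  (b | d) = 00110011111111110011001111111111
  ~a = 11111111111111110000000000000000
  (e & ~a) = 01010101010101010000000000000000
  (a | (e & ~a)) = 01010101010101011111111111111111
  ((b | d) | (a | (e & ~a))) = 01110111111111111111111111111111
  (~c | ((b | d) | (a | (e & ~a)))) = 11110111111111111111111111111111
  ~d = 11001100110011001100110011001100
  (c & ~d) = 00001100000011000000110000001100
  ((~c | ((b | d) | (a | (e & ~a)))) & (c & ~d)) = 00000100000011000000110000001100

((~c | ((b | d) | (a | (e & ~a)))) & (c & ~d))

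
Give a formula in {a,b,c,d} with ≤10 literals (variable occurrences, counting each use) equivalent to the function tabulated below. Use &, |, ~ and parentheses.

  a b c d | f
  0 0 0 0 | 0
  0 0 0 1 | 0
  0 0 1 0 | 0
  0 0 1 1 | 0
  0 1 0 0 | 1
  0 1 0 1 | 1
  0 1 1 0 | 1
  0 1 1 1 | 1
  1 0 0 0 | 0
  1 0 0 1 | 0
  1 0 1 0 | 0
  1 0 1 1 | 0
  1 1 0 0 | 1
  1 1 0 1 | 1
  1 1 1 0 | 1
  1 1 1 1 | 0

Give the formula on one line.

  ~c = 1100110011001100
  ~d = 1010101010101010
  (~c | ~d) = 1110111011101110
  (~c | d) = 1101110111011101
  ~a = 1111111100000000
  ((~c | d) | ~a) = 1111111111011101
  ~b = 1111000011110000
  (~b | ~a) = 1111111111110000
  (((~c | d) | ~a) & (~b | ~a)) = 1111111111010000
  ((~c | ~d) | (((~c | d) | ~a) & (~b | ~a))) = 1111111111111110
  (b & ((~c | ~d) | (((~c | d) | ~a) & (~b | ~a)))) = 0000111100001110

(b & ((~c | ~d) | (((~c | d) | ~a) & (~b | ~a))))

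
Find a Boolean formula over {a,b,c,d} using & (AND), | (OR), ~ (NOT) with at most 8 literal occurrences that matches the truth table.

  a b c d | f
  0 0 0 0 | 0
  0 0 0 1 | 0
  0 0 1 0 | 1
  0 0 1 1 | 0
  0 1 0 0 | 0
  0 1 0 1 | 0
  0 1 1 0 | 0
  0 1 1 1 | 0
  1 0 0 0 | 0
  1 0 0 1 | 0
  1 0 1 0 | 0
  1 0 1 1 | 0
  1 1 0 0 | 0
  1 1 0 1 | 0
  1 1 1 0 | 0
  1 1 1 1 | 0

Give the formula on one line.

  ~b = 1111000011110000
  (c | a) = 0011001111111111
  ~d = 1010101010101010
  ((c | a) & ~d) = 0010001010101010
  ~a = 1111111100000000
  (((c | a) & ~d) & ~a) = 0010001000000000
  (~b & (((c | a) & ~d) & ~a)) = 0010000000000000

(~b & (((c | a) & ~d) & ~a))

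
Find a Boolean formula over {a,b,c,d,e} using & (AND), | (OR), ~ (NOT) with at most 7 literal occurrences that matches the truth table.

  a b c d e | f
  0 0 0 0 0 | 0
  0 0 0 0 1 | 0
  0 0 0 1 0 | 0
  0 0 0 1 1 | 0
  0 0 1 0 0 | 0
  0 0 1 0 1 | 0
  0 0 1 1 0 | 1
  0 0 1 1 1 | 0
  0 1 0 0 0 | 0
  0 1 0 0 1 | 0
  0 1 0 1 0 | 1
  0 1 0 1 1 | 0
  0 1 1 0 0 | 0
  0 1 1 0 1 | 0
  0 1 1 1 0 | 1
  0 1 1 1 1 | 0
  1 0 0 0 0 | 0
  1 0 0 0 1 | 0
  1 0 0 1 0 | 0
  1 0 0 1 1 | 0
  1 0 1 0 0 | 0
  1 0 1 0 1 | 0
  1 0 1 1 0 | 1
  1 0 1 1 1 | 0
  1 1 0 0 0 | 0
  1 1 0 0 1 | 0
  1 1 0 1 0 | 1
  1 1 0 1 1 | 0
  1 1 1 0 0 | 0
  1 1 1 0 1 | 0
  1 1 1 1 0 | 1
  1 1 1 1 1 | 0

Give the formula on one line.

  ~d = 11001100110011001100110011001100
  ~e = 10101010101010101010101010101010
  (~d | ~e) = 11101110111011101110111011101110
  ((~d | ~e) & d) = 00100010001000100010001000100010
  ~c = 11110000111100001111000011110000
  (~c & b) = 00000000111100000000000011110000
  ((~c & b) | c) = 00001111111111110000111111111111
  (((~d | ~e) & d) & ((~c & b) | c)) = 00000010001000100000001000100010

(((~d | ~e) & d) & ((~c & b) | c))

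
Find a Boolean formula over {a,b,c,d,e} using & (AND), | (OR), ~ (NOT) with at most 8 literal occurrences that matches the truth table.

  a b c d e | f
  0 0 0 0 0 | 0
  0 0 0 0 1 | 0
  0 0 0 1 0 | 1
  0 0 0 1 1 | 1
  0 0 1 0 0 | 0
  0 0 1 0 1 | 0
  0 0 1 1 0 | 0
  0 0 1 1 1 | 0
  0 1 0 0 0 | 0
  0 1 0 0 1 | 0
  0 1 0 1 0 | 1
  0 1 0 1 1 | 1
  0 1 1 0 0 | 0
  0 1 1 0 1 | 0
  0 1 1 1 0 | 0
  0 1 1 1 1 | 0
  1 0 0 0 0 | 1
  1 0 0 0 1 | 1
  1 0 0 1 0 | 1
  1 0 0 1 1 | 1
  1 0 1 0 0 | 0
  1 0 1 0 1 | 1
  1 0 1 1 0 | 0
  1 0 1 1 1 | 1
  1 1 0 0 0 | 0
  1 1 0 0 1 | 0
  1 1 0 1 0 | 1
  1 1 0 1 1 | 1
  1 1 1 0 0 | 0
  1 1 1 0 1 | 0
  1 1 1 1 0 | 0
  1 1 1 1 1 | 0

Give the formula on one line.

  ~b = 11111111000000001111111100000000
  (~b & a) = 00000000000000001111111100000000
  (d | (~b & a)) = 00110011001100111111111100110011
  ~c = 11110000111100001111000011110000
  (a & ~b) = 00000000000000001111111100000000
  (e & (a & ~b)) = 00000000000000000101010100000000
  (~c | (e & (a & ~b))) = 11110000111100001111010111110000
  ((d | (~b & a)) & (~c | (e & (a & ~b)))) = 00110000001100001111010100110000

((d | (~b & a)) & (~c | (e & (a & ~b))))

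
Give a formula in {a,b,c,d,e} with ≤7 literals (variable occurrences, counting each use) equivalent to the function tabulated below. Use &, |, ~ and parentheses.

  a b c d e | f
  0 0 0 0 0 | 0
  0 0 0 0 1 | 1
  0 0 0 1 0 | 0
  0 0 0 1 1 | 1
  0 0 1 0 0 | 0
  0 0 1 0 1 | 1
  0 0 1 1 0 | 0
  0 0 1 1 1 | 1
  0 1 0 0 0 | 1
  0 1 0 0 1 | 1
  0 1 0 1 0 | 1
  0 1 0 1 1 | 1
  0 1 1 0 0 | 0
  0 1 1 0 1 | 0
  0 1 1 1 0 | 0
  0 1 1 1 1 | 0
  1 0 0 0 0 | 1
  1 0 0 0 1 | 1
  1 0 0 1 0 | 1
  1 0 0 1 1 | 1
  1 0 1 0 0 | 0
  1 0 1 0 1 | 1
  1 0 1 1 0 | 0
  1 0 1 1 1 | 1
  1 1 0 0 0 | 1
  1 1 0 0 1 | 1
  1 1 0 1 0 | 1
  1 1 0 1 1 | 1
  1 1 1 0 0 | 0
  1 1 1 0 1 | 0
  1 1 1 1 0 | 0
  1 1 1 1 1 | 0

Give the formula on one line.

((~c | ~b) & (((a & ~c) & ~e) | (e | b)))

  ~c = 11110000111100001111000011110000
  ~b = 11111111000000001111111100000000
  (~c | ~b) = 11111111111100001111111111110000
  (a & ~c) = 00000000000000001111000011110000
  ~e = 10101010101010101010101010101010
  ((a & ~c) & ~e) = 00000000000000001010000010100000
  (e | b) = 01010101111111110101010111111111
  (((a & ~c) & ~e) | (e | b)) = 01010101111111111111010111111111
  ((~c | ~b) & (((a & ~c) & ~e) | (e | b))) = 01010101111100001111010111110000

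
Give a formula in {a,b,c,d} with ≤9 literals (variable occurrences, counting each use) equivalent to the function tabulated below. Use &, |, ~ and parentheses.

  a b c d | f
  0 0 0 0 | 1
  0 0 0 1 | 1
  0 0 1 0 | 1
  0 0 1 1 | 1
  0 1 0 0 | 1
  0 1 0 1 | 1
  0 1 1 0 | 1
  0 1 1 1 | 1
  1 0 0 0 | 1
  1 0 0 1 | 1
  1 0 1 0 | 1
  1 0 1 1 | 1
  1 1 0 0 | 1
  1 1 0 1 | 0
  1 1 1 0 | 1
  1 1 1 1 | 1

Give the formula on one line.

((~b | c) | ((~a | (b & ~d)) | (c & b)))

  ~b = 1111000011110000
  (~b | c) = 1111001111110011
  ~a = 1111111100000000
  ~d = 1010101010101010
  (b & ~d) = 0000101000001010
  (~a | (b & ~d)) = 1111111100001010
  (c & b) = 0000001100000011
  ((~a | (b & ~d)) | (c & b)) = 1111111100001011
  ((~b | c) | ((~a | (b & ~d)) | (c & b))) = 1111111111111011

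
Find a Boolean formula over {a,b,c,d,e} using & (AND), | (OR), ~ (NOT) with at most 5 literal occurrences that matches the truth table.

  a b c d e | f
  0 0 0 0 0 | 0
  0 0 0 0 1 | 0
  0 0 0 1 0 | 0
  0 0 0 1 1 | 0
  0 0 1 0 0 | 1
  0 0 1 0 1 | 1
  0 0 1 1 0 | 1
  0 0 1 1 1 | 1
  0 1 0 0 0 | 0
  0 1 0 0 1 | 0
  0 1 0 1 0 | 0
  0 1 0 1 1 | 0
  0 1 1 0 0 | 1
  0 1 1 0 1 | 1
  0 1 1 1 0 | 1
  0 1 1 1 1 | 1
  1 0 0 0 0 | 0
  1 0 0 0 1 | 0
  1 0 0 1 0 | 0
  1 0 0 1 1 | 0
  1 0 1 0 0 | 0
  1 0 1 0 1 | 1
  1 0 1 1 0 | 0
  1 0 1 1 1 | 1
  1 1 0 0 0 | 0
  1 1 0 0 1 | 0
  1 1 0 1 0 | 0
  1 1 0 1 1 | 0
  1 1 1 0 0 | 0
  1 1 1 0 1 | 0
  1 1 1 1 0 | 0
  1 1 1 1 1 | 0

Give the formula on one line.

  ~a = 11111111111111110000000000000000
  ~b = 11111111000000001111111100000000
  (~b & e) = 01010101000000000101010100000000
  (~a | (~b & e)) = 11111111111111110101010100000000
  ((~a | (~b & e)) & c) = 00001111000011110000010100000000

((~a | (~b & e)) & c)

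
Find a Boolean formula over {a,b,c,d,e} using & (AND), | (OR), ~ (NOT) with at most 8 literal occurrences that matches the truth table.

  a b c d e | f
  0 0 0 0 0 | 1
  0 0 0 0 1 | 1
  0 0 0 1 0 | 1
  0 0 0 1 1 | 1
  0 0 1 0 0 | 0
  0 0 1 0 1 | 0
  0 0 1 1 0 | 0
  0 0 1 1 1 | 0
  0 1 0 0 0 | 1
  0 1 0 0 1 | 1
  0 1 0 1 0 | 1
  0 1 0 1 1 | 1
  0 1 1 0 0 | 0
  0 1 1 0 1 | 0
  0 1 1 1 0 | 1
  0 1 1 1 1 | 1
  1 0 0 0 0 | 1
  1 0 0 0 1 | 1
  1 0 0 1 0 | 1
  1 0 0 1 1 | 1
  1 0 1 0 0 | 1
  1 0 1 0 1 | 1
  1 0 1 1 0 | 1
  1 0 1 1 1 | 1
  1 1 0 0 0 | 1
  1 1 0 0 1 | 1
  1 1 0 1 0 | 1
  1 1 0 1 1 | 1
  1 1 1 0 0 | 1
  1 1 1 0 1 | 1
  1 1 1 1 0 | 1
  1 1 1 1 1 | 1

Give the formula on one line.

(((a | b) & d) | (~c | a))

  (a | b) = 00000000111111111111111111111111
  ((a | b) & d) = 00000000001100110011001100110011
  ~c = 11110000111100001111000011110000
  (~c | a) = 11110000111100001111111111111111
  (((a | b) & d) | (~c | a)) = 11110000111100111111111111111111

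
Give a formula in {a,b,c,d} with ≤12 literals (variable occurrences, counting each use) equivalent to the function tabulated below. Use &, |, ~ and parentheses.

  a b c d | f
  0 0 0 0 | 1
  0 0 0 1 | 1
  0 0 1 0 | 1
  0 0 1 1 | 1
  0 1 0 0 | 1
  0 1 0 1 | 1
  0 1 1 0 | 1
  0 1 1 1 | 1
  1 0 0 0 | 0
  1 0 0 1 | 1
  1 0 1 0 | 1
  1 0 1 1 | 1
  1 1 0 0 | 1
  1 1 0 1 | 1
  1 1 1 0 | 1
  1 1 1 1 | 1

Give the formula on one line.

  (b | d) = 0101111101011111
  ((b | d) | c) = 0111111101111111
  ~c = 1100110011001100
  (((b | d) | c) & ~c) = 0100110001001100
  ~a = 1111111100000000
  (~a | b) = 1111111100001111
  (d & b) = 0000010100000101
  ((d & b) | c) = 0011011100110111
  ((~a | b) | ((d & b) | c)) = 1111111100111111
  ((((b | d) | c) & ~c) | ((~a | b) | ((d & b) | c))) = 1111111101111111

((((b | d) | c) & ~c) | ((~a | b) | ((d & b) | c)))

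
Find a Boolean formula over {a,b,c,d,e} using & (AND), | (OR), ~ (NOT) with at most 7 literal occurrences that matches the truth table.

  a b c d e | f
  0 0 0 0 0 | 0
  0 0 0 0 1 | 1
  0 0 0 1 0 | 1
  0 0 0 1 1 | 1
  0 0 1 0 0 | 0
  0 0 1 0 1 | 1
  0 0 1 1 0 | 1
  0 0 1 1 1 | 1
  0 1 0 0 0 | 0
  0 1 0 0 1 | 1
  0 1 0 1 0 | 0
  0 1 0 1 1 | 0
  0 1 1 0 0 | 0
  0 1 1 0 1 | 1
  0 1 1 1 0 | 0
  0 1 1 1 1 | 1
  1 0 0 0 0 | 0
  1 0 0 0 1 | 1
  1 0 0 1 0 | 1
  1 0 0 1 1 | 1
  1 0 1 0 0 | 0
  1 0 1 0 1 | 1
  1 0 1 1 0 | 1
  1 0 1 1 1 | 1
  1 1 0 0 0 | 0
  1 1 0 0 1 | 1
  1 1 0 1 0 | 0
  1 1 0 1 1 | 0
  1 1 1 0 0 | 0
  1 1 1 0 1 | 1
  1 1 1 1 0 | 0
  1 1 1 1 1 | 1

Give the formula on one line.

((~b & d) | ((~d | c) & e))

  ~b = 11111111000000001111111100000000
  (~b & d) = 00110011000000000011001100000000
  ~d = 11001100110011001100110011001100
  (~d | c) = 11001111110011111100111111001111
  ((~d | c) & e) = 01000101010001010100010101000101
  ((~b & d) | ((~d | c) & e)) = 01110111010001010111011101000101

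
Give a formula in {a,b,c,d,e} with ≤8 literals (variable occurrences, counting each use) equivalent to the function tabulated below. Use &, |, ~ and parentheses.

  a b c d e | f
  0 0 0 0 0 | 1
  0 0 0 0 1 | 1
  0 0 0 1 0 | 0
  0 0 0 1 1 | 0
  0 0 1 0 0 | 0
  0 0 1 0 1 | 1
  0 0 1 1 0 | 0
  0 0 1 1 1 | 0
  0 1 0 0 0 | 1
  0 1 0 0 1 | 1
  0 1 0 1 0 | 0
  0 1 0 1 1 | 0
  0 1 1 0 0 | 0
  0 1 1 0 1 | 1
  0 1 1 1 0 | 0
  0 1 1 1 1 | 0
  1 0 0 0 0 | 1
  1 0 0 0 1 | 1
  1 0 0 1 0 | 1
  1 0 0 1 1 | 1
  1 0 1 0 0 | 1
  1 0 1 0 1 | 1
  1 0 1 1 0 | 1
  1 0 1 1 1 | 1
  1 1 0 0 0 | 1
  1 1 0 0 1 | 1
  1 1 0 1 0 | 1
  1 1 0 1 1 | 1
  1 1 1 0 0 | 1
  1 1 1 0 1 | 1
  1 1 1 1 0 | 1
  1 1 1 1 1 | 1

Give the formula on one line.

  ~c = 11110000111100001111000011110000
  (~c | a) = 11110000111100001111111111111111
  (e | (~c | a)) = 11110101111101011111111111111111
  ~d = 11001100110011001100110011001100
  ((e | (~c | a)) & ~d) = 11000100110001001100110011001100
  (a | ((e | (~c | a)) & ~d)) = 11000100110001001111111111111111

(a | ((e | (~c | a)) & ~d))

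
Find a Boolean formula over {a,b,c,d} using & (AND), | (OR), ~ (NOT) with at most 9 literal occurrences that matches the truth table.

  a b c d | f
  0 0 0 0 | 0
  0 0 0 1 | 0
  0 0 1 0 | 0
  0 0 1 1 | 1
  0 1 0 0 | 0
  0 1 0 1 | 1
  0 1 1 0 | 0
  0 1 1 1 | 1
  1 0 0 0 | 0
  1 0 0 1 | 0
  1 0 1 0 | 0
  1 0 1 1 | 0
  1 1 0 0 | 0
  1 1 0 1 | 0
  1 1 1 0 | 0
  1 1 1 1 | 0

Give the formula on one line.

  (d | c) = 0111011101110111
  ~b = 1111000011110000
  ((d | c) | ~b) = 1111011111110111
  (c | b) = 0011111100111111
  ~a = 1111111100000000
  ((c | b) & ~a) = 0011111100000000
  (((d | c) | ~b) & ((c | b) & ~a)) = 0011011100000000
  ((((d | c) | ~b) & ((c | b) & ~a)) & d) = 0001010100000000

((((d | c) | ~b) & ((c | b) & ~a)) & d)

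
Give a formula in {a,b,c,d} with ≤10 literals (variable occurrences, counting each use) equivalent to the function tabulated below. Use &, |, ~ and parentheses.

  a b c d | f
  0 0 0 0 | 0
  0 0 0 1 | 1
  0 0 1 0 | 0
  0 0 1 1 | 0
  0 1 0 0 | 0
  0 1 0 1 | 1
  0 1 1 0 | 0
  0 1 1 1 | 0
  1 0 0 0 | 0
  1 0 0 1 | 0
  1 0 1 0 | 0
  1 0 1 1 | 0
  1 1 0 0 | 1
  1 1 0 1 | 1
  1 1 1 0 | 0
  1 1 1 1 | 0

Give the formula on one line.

  ~c = 1100110011001100
  ~a = 1111111100000000
  (~a | b) = 1111111100001111
  ((~a | b) & a) = 0000000000001111
  (~c & ((~a | b) & a)) = 0000000000001100
  (~c & d) = 0100010001000100
  (~a & (~c & d)) = 0100010000000000
  ((~c & ((~a | b) & a)) | (~a & (~c & d))) = 0100010000001100

((~c & ((~a | b) & a)) | (~a & (~c & d)))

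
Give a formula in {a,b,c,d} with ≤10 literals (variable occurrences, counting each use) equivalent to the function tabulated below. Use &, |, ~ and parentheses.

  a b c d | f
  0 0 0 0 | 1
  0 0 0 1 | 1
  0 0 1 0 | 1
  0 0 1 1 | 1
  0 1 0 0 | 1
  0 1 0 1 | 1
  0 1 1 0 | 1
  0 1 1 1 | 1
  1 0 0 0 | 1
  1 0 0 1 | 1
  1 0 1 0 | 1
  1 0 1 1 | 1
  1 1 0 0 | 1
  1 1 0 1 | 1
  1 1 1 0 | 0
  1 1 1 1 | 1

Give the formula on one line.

(((~b | d) | (d | ~a)) | ((~a | ~b) | ~c))

  ~b = 1111000011110000
  (~b | d) = 1111010111110101
  ~a = 1111111100000000
  (d | ~a) = 1111111101010101
  ((~b | d) | (d | ~a)) = 1111111111110101
  (~a | ~b) = 1111111111110000
  ~c = 1100110011001100
  ((~a | ~b) | ~c) = 1111111111111100
  (((~b | d) | (d | ~a)) | ((~a | ~b) | ~c)) = 1111111111111101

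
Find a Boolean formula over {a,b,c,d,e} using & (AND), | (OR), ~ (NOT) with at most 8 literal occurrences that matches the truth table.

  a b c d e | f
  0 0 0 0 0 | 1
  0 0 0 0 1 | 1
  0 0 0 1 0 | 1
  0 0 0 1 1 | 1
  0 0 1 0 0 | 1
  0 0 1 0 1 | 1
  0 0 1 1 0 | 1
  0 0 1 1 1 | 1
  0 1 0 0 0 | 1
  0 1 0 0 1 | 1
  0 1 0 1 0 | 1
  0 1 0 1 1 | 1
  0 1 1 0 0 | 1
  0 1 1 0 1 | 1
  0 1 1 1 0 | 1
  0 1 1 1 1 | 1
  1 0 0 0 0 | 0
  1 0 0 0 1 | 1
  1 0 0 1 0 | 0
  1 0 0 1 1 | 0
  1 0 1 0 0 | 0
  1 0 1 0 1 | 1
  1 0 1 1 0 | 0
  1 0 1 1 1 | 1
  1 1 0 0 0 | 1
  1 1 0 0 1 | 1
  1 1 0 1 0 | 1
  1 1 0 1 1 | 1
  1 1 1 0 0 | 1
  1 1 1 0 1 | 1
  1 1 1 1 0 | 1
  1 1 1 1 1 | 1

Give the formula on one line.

  ~a = 11111111111111110000000000000000
  (~a | e) = 11111111111111110101010101010101
  ~e = 10101010101010101010101010101010
  ~d = 11001100110011001100110011001100
  (b | ~d) = 11001100111111111100110011111111
  (~e | (b | ~d)) = 11101110111111111110111011111111
  ((~e | (b | ~d)) | c) = 11101111111111111110111111111111
  ((~a | e) & ((~e | (b | ~d)) | c)) = 11101111111111110100010101010101
  (((~a | e) & ((~e | (b | ~d)) | c)) | ~a) = 11111111111111110100010101010101
  ((((~a | e) & ((~e | (b | ~d)) | c)) | ~a) | b) = 11111111111111110100010111111111

((((~a | e) & ((~e | (b | ~d)) | c)) | ~a) | b)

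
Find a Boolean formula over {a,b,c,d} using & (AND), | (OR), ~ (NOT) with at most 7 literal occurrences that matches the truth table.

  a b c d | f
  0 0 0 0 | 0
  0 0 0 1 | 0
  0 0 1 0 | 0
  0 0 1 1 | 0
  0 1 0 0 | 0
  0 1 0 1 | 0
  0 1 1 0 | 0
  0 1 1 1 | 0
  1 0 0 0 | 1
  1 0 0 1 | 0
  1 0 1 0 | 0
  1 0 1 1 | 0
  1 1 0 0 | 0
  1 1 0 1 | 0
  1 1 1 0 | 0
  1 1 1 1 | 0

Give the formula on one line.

(((d | ~c) & ~d) & ((~c & ~b) & a))

  ~c = 1100110011001100
  (d | ~c) = 1101110111011101
  ~d = 1010101010101010
  ((d | ~c) & ~d) = 1000100010001000
  ~b = 1111000011110000
  (~c & ~b) = 1100000011000000
  ((~c & ~b) & a) = 0000000011000000
  (((d | ~c) & ~d) & ((~c & ~b) & a)) = 0000000010000000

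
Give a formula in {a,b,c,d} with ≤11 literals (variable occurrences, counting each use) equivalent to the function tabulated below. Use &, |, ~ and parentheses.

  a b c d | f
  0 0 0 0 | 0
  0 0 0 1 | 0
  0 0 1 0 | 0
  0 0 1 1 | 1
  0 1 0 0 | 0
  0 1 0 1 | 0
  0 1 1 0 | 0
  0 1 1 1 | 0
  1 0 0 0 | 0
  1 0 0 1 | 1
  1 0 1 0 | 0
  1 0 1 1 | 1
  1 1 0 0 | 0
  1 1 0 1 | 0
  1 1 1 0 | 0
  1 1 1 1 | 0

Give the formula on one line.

(((c | (a & (~c & d))) & ~b) & (((~d | a) & ~c) | d))

  ~c = 1100110011001100
  (~c & d) = 0100010001000100
  (a & (~c & d)) = 0000000001000100
  (c | (a & (~c & d))) = 0011001101110111
  ~b = 1111000011110000
  ((c | (a & (~c & d))) & ~b) = 0011000001110000
  ~d = 1010101010101010
  (~d | a) = 1010101011111111
  ((~d | a) & ~c) = 1000100011001100
  (((~d | a) & ~c) | d) = 1101110111011101
  (((c | (a & (~c & d))) & ~b) & (((~d | a) & ~c) | d)) = 0001000001010000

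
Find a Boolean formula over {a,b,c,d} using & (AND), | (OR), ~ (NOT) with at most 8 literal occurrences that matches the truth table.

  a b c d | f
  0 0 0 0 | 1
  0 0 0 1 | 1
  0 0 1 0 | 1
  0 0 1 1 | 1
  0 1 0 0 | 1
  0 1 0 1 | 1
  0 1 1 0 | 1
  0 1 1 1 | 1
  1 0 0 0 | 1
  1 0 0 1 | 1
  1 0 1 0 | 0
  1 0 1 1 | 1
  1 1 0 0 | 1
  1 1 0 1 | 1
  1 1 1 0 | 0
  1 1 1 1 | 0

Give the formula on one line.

((~c | (c & ~a)) | ((b | d) & ~b))

  ~c = 1100110011001100
  ~a = 1111111100000000
  (c & ~a) = 0011001100000000
  (~c | (c & ~a)) = 1111111111001100
  (b | d) = 0101111101011111
  ~b = 1111000011110000
  ((b | d) & ~b) = 0101000001010000
  ((~c | (c & ~a)) | ((b | d) & ~b)) = 1111111111011100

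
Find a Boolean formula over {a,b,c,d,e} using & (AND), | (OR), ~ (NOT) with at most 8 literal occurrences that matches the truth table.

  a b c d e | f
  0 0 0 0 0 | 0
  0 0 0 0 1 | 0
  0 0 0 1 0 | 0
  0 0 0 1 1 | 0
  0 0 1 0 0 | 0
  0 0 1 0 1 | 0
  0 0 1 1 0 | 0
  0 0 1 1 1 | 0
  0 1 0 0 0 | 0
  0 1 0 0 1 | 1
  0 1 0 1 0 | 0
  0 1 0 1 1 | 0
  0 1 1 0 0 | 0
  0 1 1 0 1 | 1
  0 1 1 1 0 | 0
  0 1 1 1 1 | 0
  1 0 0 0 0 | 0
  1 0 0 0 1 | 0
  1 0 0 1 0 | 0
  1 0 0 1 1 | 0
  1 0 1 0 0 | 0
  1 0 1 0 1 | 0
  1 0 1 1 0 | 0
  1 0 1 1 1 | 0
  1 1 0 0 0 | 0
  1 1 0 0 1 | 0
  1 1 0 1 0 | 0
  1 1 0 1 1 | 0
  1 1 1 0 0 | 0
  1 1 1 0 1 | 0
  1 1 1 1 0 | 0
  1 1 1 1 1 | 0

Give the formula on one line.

((e & (~d & b)) & (~a & ~d))

  ~d = 11001100110011001100110011001100
  (~d & b) = 00000000110011000000000011001100
  (e & (~d & b)) = 00000000010001000000000001000100
  ~a = 11111111111111110000000000000000
  (~a & ~d) = 11001100110011000000000000000000
  ((e & (~d & b)) & (~a & ~d)) = 00000000010001000000000000000000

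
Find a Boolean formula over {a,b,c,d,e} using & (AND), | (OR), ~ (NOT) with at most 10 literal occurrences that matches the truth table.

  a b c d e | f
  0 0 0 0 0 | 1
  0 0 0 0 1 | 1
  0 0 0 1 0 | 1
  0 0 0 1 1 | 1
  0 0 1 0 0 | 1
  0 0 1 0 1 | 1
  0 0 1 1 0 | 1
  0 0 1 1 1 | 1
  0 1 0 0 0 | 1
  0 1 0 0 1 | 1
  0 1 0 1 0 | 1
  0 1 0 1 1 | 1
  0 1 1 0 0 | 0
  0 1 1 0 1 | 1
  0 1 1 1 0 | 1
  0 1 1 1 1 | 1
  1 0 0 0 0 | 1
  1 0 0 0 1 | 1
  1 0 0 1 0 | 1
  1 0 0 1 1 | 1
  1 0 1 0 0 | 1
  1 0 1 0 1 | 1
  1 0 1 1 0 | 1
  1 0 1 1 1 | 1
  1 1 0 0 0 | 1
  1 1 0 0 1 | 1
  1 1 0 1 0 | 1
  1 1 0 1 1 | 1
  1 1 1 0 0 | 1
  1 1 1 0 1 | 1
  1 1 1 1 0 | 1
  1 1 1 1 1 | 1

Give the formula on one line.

  ~b = 11111111000000001111111100000000
  (d | ~b) = 11111111001100111111111100110011
  ~d = 11001100110011001100110011001100
  (c & e) = 00000101000001010000010100000101
  (~d & (c & e)) = 00000100000001000000010000000100
  ((~d & (c & e)) | d) = 00110111001101110011011100110111
  ~c = 11110000111100001111000011110000
  (e | ~c) = 11110101111101011111010111110101
  (a | (e | ~c)) = 11110101111101011111111111111111
  (((~d & (c & e)) | d) | (a | (e | ~c))) = 11110111111101111111111111111111
  ((d | ~b) | (((~d & (c & e)) | d) | (a | (e | ~c)))) = 11111111111101111111111111111111

((d | ~b) | (((~d & (c & e)) | d) | (a | (e | ~c))))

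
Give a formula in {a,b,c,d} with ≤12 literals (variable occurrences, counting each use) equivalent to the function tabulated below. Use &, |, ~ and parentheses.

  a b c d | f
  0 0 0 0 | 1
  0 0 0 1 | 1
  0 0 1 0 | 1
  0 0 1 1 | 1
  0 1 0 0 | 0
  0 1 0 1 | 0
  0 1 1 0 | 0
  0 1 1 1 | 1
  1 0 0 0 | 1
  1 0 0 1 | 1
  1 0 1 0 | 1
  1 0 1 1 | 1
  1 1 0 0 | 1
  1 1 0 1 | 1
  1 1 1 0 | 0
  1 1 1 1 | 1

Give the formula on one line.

  ~b = 1111000011110000
  (~b | a) = 1111000011111111
  (c | (~b | a)) = 1111001111111111
  (d & b) = 0000010100000101
  ~d = 1010101010101010
  ((d & b) | ~d) = 1010111110101111
  ~c = 1100110011001100
  (~b | ~c) = 1111110011111100
  (((d & b) | ~d) & (~b | ~c)) = 1010110010101100
  (d | (((d & b) | ~d) & (~b | ~c))) = 1111110111111101
  ((c | (~b | a)) & (d | (((d & b) | ~d) & (~b | ~c)))) = 1111000111111101

((c | (~b | a)) & (d | (((d & b) | ~d) & (~b | ~c))))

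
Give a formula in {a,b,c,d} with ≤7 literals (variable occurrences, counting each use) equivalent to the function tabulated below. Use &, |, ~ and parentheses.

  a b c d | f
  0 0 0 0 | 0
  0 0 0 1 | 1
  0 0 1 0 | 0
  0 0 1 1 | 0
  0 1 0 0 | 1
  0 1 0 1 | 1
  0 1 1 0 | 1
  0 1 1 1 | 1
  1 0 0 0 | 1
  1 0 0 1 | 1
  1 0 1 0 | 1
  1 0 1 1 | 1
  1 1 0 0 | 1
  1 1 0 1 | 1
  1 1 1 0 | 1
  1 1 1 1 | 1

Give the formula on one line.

((~c & (a | d)) | (b | a))

  ~c = 1100110011001100
  (a | d) = 0101010111111111
  (~c & (a | d)) = 0100010011001100
  (b | a) = 0000111111111111
  ((~c & (a | d)) | (b | a)) = 0100111111111111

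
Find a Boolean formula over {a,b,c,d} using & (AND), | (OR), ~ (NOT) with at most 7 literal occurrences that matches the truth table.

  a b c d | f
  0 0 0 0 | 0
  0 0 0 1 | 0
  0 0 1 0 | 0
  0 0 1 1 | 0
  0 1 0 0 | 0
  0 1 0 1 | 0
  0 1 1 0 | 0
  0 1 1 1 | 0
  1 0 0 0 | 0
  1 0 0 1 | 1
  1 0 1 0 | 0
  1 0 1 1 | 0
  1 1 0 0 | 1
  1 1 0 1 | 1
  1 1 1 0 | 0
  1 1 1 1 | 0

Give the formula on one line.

((a & (d | b)) & (~a | ~c))

  (d | b) = 0101111101011111
  (a & (d | b)) = 0000000001011111
  ~a = 1111111100000000
  ~c = 1100110011001100
  (~a | ~c) = 1111111111001100
  ((a & (d | b)) & (~a | ~c)) = 0000000001001100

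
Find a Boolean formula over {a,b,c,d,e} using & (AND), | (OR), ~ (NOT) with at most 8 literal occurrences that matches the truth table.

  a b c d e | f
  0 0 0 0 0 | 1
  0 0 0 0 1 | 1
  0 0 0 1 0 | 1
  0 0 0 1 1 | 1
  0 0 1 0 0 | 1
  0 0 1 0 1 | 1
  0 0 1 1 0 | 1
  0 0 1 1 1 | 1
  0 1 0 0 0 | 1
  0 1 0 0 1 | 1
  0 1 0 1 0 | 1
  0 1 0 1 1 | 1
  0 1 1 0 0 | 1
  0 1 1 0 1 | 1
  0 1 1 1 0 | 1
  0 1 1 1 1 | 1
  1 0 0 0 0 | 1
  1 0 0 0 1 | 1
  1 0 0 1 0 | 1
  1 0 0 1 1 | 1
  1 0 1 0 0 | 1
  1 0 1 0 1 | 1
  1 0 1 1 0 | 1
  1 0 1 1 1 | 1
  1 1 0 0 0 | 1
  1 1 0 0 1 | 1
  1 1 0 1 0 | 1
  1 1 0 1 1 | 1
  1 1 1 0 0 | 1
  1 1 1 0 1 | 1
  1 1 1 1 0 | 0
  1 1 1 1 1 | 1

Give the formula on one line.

  ~c = 11110000111100001111000011110000
  (e | ~c) = 11110101111101011111010111110101
  ~b = 11111111000000001111111100000000
  ~a = 11111111111111110000000000000000
  (~b | ~a) = 11111111111111111111111100000000
  ~d = 11001100110011001100110011001100
  ((~b | ~a) | ~d) = 11111111111111111111111111001100
  ((e | ~c) | ((~b | ~a) | ~d)) = 11111111111111111111111111111101

((e | ~c) | ((~b | ~a) | ~d))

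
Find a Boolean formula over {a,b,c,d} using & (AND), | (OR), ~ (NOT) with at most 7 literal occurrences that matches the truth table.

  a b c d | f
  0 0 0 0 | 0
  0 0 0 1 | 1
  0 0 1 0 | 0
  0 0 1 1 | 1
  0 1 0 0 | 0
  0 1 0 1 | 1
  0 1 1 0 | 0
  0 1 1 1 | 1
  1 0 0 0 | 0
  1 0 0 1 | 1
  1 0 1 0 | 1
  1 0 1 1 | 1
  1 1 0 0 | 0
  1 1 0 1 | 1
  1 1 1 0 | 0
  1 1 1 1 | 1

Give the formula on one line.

(d | ((a & c) & ~b))

  (a & c) = 0000000000110011
  ~b = 1111000011110000
  ((a & c) & ~b) = 0000000000110000
  (d | ((a & c) & ~b)) = 0101010101110101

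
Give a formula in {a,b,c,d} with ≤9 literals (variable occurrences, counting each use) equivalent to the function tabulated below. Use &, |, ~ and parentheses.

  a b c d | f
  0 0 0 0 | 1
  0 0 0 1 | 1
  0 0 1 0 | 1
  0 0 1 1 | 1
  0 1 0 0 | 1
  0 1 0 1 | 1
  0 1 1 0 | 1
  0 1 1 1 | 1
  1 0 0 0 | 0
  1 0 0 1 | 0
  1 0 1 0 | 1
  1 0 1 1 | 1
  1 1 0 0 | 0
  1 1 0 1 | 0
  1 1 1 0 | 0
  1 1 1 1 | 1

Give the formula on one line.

(((d | ((~d & ~c) | ~b)) & ((a & c) | ~a)) | (~a & ~d))

  ~d = 1010101010101010
  ~c = 1100110011001100
  (~d & ~c) = 1000100010001000
  ~b = 1111000011110000
  ((~d & ~c) | ~b) = 1111100011111000
  (d | ((~d & ~c) | ~b)) = 1111110111111101
  (a & c) = 0000000000110011
  ~a = 1111111100000000
  ((a & c) | ~a) = 1111111100110011
  ((d | ((~d & ~c) | ~b)) & ((a & c) | ~a)) = 1111110100110001
  (~a & ~d) = 1010101000000000
  (((d | ((~d & ~c) | ~b)) & ((a & c) | ~a)) | (~a & ~d)) = 1111111100110001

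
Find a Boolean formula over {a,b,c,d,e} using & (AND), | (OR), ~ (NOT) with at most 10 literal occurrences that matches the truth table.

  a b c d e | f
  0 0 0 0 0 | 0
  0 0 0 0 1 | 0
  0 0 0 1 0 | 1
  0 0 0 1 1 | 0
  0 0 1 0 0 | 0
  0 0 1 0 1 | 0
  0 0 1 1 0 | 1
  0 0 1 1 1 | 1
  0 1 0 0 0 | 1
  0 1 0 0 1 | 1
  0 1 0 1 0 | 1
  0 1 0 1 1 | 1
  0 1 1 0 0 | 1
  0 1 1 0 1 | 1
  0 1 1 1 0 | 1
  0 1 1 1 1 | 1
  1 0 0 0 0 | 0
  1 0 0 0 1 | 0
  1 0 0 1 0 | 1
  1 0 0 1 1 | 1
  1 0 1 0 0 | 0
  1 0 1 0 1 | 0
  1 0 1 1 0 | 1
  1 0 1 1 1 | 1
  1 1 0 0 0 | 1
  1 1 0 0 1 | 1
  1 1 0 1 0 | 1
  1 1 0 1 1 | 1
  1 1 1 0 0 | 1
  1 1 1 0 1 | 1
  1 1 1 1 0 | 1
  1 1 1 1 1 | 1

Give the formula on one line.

((b | (d & (a | ((e & ~b) & c)))) | (d & ~e))

  ~b = 11111111000000001111111100000000
  (e & ~b) = 01010101000000000101010100000000
  ((e & ~b) & c) = 00000101000000000000010100000000
  (a | ((e & ~b) & c)) = 00000101000000001111111111111111
  (d & (a | ((e & ~b) & c))) = 00000001000000000011001100110011
  (b | (d & (a | ((e & ~b) & c)))) = 00000001111111110011001111111111
  ~e = 10101010101010101010101010101010
  (d & ~e) = 00100010001000100010001000100010
  ((b | (d & (a | ((e & ~b) & c)))) | (d & ~e)) = 00100011111111110011001111111111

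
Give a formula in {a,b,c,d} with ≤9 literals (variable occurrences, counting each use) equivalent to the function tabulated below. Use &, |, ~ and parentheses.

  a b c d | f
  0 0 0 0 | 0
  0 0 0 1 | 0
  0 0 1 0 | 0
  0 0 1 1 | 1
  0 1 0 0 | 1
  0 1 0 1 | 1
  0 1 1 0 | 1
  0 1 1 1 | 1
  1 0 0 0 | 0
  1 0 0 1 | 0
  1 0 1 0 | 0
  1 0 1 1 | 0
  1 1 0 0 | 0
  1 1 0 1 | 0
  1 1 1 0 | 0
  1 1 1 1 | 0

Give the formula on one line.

  ~a = 1111111100000000
  (~a & b) = 0000111100000000
  ~d = 1010101010101010
  (~d | c) = 1011101110111011
  (~a & (~d | c)) = 1011101100000000
  (d & (~a & (~d | c))) = 0001000100000000
  ((~a & b) | (d & (~a & (~d | c)))) = 0001111100000000

((~a & b) | (d & (~a & (~d | c))))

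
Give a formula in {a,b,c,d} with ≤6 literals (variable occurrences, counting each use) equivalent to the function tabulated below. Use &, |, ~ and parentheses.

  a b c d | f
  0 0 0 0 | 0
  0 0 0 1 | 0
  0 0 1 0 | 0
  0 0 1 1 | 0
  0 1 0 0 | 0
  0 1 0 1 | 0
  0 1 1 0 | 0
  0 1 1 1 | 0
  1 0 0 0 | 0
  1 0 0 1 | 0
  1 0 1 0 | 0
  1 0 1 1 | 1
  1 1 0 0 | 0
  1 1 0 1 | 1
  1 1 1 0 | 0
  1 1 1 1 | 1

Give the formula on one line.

  (c | b) = 0011111100111111
  (d & a) = 0000000001010101
  ((c | b) & (d & a)) = 0000000000010101

((c | b) & (d & a))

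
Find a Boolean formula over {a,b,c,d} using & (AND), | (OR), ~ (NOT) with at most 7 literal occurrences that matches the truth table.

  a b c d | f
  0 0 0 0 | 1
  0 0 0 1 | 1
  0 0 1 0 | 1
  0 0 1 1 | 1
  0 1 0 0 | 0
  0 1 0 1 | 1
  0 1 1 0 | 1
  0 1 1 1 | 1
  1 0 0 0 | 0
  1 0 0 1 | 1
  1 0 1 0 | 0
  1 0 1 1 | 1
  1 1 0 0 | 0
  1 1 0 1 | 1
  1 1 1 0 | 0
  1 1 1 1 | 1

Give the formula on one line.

  ~a = 1111111100000000
  (~a & c) = 0011001100000000
  ~b = 1111000011110000
  ~c = 1100110011001100
  (~b & ~c) = 1100000011000000
  ((~a & c) | (~b & ~c)) = 1111001111000000
  (d | ~a) = 1111111101010101
  (((~a & c) | (~b & ~c)) & (d | ~a)) = 1111001101000000
  ((((~a & c) | (~b & ~c)) & (d | ~a)) | d) = 1111011101010101

((((~a & c) | (~b & ~c)) & (d | ~a)) | d)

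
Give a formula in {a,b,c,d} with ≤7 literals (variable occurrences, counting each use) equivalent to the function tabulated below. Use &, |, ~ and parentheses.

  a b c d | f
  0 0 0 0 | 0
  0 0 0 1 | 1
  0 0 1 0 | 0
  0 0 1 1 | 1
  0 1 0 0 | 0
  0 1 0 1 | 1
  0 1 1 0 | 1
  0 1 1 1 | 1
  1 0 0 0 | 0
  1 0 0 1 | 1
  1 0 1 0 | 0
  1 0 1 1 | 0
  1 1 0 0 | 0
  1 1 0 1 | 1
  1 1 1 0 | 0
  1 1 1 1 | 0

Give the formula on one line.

  ~c = 1100110011001100
  ~a = 1111111100000000
  (~c | ~a) = 1111111111001100
  (b | d) = 0101111101011111
  ((~c | ~a) & (b | d)) = 0101111101001100
  (c | d) = 0111011101110111
  (((~c | ~a) & (b | d)) & (c | d)) = 0101011101000100

(((~c | ~a) & (b | d)) & (c | d))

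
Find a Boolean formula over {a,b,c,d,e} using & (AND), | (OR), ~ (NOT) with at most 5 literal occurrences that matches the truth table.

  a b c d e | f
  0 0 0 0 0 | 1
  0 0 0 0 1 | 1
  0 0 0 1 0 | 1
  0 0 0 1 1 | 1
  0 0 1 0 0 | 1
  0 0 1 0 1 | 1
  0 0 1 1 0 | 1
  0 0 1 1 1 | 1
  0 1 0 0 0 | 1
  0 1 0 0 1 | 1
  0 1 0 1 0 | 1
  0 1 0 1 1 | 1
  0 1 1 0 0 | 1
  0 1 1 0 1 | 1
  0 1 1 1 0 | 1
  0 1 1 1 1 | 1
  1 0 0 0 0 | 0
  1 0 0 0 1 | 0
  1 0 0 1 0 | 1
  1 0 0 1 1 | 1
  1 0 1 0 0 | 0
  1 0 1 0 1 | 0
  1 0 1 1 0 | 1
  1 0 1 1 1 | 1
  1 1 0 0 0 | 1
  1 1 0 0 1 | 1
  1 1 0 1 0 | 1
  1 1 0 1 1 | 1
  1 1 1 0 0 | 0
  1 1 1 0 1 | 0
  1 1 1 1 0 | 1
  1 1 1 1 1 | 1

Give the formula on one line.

((d | ~a) | (~c & b))

  ~a = 11111111111111110000000000000000
  (d | ~a) = 11111111111111110011001100110011
  ~c = 11110000111100001111000011110000
  (~c & b) = 00000000111100000000000011110000
  ((d | ~a) | (~c & b)) = 11111111111111110011001111110011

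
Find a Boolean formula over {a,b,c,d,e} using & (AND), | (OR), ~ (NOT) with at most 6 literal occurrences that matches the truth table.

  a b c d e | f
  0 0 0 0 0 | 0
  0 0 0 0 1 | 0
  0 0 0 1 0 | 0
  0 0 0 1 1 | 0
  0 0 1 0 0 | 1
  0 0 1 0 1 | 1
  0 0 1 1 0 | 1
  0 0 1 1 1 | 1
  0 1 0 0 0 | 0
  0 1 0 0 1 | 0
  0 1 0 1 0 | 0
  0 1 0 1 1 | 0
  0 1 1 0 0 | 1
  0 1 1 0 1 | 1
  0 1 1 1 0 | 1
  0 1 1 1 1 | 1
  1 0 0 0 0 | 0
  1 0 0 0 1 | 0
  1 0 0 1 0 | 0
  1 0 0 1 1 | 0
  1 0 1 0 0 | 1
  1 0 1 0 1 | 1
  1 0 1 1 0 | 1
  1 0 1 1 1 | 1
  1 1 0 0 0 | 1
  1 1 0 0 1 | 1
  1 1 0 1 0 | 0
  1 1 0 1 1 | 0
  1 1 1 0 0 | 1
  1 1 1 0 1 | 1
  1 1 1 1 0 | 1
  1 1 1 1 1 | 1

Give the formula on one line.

  ~d = 11001100110011001100110011001100
  (a & ~d) = 00000000000000001100110011001100
  ((a & ~d) & b) = 00000000000000000000000011001100
  (((a & ~d) & b) | c) = 00001111000011110000111111001111

(((a & ~d) & b) | c)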